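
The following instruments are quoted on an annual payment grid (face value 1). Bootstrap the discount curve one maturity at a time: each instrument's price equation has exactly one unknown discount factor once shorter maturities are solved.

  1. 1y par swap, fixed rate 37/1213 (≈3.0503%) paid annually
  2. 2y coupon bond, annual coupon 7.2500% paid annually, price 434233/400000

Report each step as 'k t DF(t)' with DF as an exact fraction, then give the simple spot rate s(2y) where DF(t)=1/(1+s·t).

step 1 [1y] swap r/1=37/1213: DF=(1 − 37/1213·(0))/(1+37/1213) = 1213/1250 ≈ 0.970400
step 2 [2y] bond c/1=29/400: DF=(434233/400000 − 29/400·(0.970400))/(1+29/400) = 4733/5000 ≈ 0.946600

1 1 1213/1250
2 2 4733/5000
s(2y) = (1/(4733/5000) − 1)/(2) = 267/9466 ≈ 2.8206%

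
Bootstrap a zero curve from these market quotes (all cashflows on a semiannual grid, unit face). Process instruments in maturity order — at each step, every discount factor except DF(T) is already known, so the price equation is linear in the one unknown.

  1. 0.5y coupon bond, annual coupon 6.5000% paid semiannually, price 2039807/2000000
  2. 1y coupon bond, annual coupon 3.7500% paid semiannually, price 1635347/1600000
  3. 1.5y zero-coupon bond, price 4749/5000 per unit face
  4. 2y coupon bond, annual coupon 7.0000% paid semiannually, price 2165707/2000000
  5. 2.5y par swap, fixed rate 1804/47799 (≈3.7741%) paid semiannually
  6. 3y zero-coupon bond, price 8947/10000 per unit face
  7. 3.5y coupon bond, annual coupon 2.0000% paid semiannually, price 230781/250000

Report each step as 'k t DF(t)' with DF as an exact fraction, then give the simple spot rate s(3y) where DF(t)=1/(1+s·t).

1 1/2 4939/5000
2 1 9851/10000
3 3/2 4749/5000
4 2 4737/5000
5 5/2 4549/5000
6 3 8947/10000
7 7/2 4289/5000
s(3y) = (1/(8947/10000) − 1)/(3) = 351/8947 ≈ 3.9231%

step 1 [0.5y] bond c/2=13/400: DF=(2039807/2000000 − 13/400·(0))/(1+13/400) = 4939/5000 ≈ 0.987800
step 2 [1y] bond c/2=3/160: DF=(1635347/1600000 − 3/160·(0.987800))/(1+3/160) = 9851/10000 ≈ 0.985100
step 3 [1.5y] zero: DF = P = 4749/5000 ≈ 0.949800
step 4 [2y] bond c/2=7/200: DF=(2165707/2000000 − 7/200·(0.987800+0.985100+0.949800))/(1+7/200) = 4737/5000 ≈ 0.947400
step 5 [2.5y] swap r/2=902/47799: DF=(1 − 902/47799·(0.987800+0.985100+0.949800+0.947400))/(1+902/47799) = 4549/5000 ≈ 0.909800
step 6 [3y] zero: DF = P = 8947/10000 ≈ 0.894700
step 7 [3.5y] bond c/2=1/100: DF=(230781/250000 − 1/100·(0.987800+0.985100+0.949800+0.947400+0.909800+0.894700))/(1+1/100) = 4289/5000 ≈ 0.857800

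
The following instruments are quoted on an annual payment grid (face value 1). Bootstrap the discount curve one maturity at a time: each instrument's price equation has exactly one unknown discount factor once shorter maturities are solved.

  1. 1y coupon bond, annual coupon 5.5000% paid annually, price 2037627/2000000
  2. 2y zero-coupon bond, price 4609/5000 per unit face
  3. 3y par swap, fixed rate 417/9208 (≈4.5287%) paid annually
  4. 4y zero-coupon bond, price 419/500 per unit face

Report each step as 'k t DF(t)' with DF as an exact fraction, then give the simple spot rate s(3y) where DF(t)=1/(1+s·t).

1 1 9657/10000
2 2 4609/5000
3 3 8749/10000
4 4 419/500
s(3y) = (1/(8749/10000) − 1)/(3) = 417/8749 ≈ 4.7663%

step 1 [1y] bond c/1=11/200: DF=(2037627/2000000 − 11/200·(0))/(1+11/200) = 9657/10000 ≈ 0.965700
step 2 [2y] zero: DF = P = 4609/5000 ≈ 0.921800
step 3 [3y] swap r/1=417/9208: DF=(1 − 417/9208·(0.965700+0.921800))/(1+417/9208) = 8749/10000 ≈ 0.874900
step 4 [4y] zero: DF = P = 419/500 ≈ 0.838000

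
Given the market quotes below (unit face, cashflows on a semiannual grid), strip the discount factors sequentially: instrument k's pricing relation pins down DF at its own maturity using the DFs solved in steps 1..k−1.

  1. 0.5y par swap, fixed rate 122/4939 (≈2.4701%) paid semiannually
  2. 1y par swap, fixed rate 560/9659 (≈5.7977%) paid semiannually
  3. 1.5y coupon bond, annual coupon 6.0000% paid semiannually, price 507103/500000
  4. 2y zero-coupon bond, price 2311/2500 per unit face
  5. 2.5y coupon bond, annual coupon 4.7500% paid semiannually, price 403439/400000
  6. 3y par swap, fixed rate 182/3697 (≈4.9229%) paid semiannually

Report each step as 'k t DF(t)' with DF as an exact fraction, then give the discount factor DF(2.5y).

step 1 [0.5y] swap r/2=61/4939: DF=(1 − 61/4939·(0))/(1+61/4939) = 4939/5000 ≈ 0.987800
step 2 [1y] swap r/2=280/9659: DF=(1 − 280/9659·(0.987800))/(1+280/9659) = 118/125 ≈ 0.944000
step 3 [1.5y] bond c/2=3/100: DF=(507103/500000 − 3/100·(0.987800+0.944000))/(1+3/100) = 2321/2500 ≈ 0.928400
step 4 [2y] zero: DF = P = 2311/2500 ≈ 0.924400
step 5 [2.5y] bond c/2=19/800: DF=(403439/400000 − 19/800·(0.987800+0.944000+0.928400+0.924400))/(1+19/800) = 4487/5000 ≈ 0.897400
step 6 [3y] swap r/2=91/3697: DF=(1 − 91/3697·(0.987800+0.944000+0.928400+0.924400+0.897400))/(1+91/3697) = 1727/2000 ≈ 0.863500

1 1/2 4939/5000
2 1 118/125
3 3/2 2321/2500
4 2 2311/2500
5 5/2 4487/5000
6 3 1727/2000
DF(2.5y) = 4487/5000 ≈ 0.897400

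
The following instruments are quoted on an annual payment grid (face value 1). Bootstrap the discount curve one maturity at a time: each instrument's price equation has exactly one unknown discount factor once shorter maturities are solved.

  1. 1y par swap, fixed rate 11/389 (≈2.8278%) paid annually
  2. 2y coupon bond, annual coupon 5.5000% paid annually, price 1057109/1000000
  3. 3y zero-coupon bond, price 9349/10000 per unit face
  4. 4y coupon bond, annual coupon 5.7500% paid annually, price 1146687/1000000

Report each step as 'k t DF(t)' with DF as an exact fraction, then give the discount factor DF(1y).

step 1 [1y] swap r/1=11/389: DF=(1 − 11/389·(0))/(1+11/389) = 389/400 ≈ 0.972500
step 2 [2y] bond c/1=11/200: DF=(1057109/1000000 − 11/200·(0.972500))/(1+11/200) = 9513/10000 ≈ 0.951300
step 3 [3y] zero: DF = P = 9349/10000 ≈ 0.934900
step 4 [4y] bond c/1=23/400: DF=(1146687/1000000 − 23/400·(0.972500+0.951300+0.934900))/(1+23/400) = 9289/10000 ≈ 0.928900

1 1 389/400
2 2 9513/10000
3 3 9349/10000
4 4 9289/10000
DF(1y) = 389/400 ≈ 0.972500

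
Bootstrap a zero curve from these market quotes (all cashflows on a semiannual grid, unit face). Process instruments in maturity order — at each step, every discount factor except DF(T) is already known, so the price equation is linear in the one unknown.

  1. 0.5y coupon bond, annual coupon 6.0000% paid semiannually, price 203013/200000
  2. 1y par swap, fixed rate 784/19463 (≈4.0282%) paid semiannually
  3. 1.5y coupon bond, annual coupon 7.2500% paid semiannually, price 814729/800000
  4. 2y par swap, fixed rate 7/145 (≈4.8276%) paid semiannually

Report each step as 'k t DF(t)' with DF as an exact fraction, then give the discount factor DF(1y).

1 1/2 1971/2000
2 1 1201/1250
3 3/2 9147/10000
4 2 909/1000
DF(1y) = 1201/1250 ≈ 0.960800

step 1 [0.5y] bond c/2=3/100: DF=(203013/200000 − 3/100·(0))/(1+3/100) = 1971/2000 ≈ 0.985500
step 2 [1y] swap r/2=392/19463: DF=(1 − 392/19463·(0.985500))/(1+392/19463) = 1201/1250 ≈ 0.960800
step 3 [1.5y] bond c/2=29/800: DF=(814729/800000 − 29/800·(0.985500+0.960800))/(1+29/800) = 9147/10000 ≈ 0.914700
step 4 [2y] swap r/2=7/290: DF=(1 − 7/290·(0.985500+0.960800+0.914700))/(1+7/290) = 909/1000 ≈ 0.909000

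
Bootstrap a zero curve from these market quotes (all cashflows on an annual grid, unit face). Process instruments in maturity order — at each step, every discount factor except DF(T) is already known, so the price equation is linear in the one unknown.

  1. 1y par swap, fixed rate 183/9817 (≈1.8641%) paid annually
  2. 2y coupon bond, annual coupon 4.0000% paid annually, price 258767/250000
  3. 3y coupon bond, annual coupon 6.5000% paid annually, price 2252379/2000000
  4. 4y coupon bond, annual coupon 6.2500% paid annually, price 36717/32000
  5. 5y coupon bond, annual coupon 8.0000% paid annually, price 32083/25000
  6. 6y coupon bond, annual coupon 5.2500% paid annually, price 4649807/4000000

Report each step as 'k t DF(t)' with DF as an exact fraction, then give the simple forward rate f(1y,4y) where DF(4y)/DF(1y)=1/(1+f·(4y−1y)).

1 1 9817/10000
2 2 383/400
3 3 9391/10000
4 4 4553/5000
5 5 2269/2500
6 6 4351/5000
f(1y,4y) = ((9817/10000)/(4553/5000) − 1)/(3) = 237/9106 ≈ 2.6027%

step 1 [1y] swap r/1=183/9817: DF=(1 − 183/9817·(0))/(1+183/9817) = 9817/10000 ≈ 0.981700
step 2 [2y] bond c/1=1/25: DF=(258767/250000 − 1/25·(0.981700))/(1+1/25) = 383/400 ≈ 0.957500
step 3 [3y] bond c/1=13/200: DF=(2252379/2000000 − 13/200·(0.981700+0.957500))/(1+13/200) = 9391/10000 ≈ 0.939100
step 4 [4y] bond c/1=1/16: DF=(36717/32000 − 1/16·(0.981700+0.957500+0.939100))/(1+1/16) = 4553/5000 ≈ 0.910600
step 5 [5y] bond c/1=2/25: DF=(32083/25000 − 2/25·(0.981700+0.957500+0.939100+0.910600))/(1+2/25) = 2269/2500 ≈ 0.907600
step 6 [6y] bond c/1=21/400: DF=(4649807/4000000 − 21/400·(0.981700+0.957500+0.939100+0.910600+0.907600))/(1+21/400) = 4351/5000 ≈ 0.870200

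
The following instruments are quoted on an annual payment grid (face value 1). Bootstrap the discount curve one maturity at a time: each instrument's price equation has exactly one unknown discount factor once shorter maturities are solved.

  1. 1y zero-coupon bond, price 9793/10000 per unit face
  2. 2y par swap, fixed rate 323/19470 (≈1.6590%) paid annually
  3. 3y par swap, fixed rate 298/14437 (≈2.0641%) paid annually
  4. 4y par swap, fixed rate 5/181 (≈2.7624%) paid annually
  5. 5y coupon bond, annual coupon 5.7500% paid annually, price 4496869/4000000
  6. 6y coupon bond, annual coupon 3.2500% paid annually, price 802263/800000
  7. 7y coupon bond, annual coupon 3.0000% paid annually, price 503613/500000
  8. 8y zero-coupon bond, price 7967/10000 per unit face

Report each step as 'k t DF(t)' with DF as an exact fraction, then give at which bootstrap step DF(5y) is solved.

1 1 9793/10000
2 2 9677/10000
3 3 2351/2500
4 4 1791/2000
5 5 4287/5000
6 6 2063/2500
7 7 8187/10000
8 8 7967/10000
DF(5y) is solved at step 5

step 1 [1y] zero: DF = P = 9793/10000 ≈ 0.979300
step 2 [2y] swap r/1=323/19470: DF=(1 − 323/19470·(0.979300))/(1+323/19470) = 9677/10000 ≈ 0.967700
step 3 [3y] swap r/1=298/14437: DF=(1 − 298/14437·(0.979300+0.967700))/(1+298/14437) = 2351/2500 ≈ 0.940400
step 4 [4y] swap r/1=5/181: DF=(1 − 5/181·(0.979300+0.967700+0.940400))/(1+5/181) = 1791/2000 ≈ 0.895500
step 5 [5y] bond c/1=23/400: DF=(4496869/4000000 − 23/400·(0.979300+0.967700+0.940400+0.895500))/(1+23/400) = 4287/5000 ≈ 0.857400
step 6 [6y] bond c/1=13/400: DF=(802263/800000 − 13/400·(0.979300+0.967700+0.940400+0.895500+0.857400))/(1+13/400) = 2063/2500 ≈ 0.825200
step 7 [7y] bond c/1=3/100: DF=(503613/500000 − 3/100·(0.979300+0.967700+0.940400+0.895500+0.857400+0.825200))/(1+3/100) = 8187/10000 ≈ 0.818700
step 8 [8y] zero: DF = P = 7967/10000 ≈ 0.796700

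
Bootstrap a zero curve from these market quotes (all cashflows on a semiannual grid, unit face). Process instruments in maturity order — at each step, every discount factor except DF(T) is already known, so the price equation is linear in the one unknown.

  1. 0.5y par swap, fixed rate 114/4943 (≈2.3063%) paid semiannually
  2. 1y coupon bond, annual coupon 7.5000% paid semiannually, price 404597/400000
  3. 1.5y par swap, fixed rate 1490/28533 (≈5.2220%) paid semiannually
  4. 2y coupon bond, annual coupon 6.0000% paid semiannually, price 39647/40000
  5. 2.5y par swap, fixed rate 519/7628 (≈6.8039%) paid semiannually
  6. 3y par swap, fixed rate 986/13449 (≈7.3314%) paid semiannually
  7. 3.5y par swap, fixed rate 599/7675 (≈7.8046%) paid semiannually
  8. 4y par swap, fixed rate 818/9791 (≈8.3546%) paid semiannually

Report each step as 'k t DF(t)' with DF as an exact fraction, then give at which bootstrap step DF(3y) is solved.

step 1 [0.5y] swap r/2=57/4943: DF=(1 − 57/4943·(0))/(1+57/4943) = 4943/5000 ≈ 0.988600
step 2 [1y] bond c/2=3/80: DF=(404597/400000 − 3/80·(0.988600))/(1+3/80) = 587/625 ≈ 0.939200
step 3 [1.5y] swap r/2=745/28533: DF=(1 − 745/28533·(0.988600+0.939200))/(1+745/28533) = 1851/2000 ≈ 0.925500
step 4 [2y] bond c/2=3/100: DF=(39647/40000 − 3/100·(0.988600+0.939200+0.925500))/(1+3/100) = 1099/1250 ≈ 0.879200
step 5 [2.5y] swap r/2=519/15256: DF=(1 − 519/15256·(0.988600+0.939200+0.925500+0.879200))/(1+519/15256) = 8443/10000 ≈ 0.844300
step 6 [3y] swap r/2=493/13449: DF=(1 − 493/13449·(0.988600+0.939200+0.925500+0.879200+0.844300))/(1+493/13449) = 2007/2500 ≈ 0.802800
step 7 [3.5y] swap r/2=599/15350: DF=(1 − 599/15350·(0.988600+0.939200+0.925500+0.879200+0.844300+0.802800))/(1+599/15350) = 1901/2500 ≈ 0.760400
step 8 [4y] swap r/2=409/9791: DF=(1 − 409/9791·(0.988600+0.939200+0.925500+0.879200+0.844300+0.802800+0.760400))/(1+409/9791) = 7137/10000 ≈ 0.713700

1 1/2 4943/5000
2 1 587/625
3 3/2 1851/2000
4 2 1099/1250
5 5/2 8443/10000
6 3 2007/2500
7 7/2 1901/2500
8 4 7137/10000
DF(3y) is solved at step 6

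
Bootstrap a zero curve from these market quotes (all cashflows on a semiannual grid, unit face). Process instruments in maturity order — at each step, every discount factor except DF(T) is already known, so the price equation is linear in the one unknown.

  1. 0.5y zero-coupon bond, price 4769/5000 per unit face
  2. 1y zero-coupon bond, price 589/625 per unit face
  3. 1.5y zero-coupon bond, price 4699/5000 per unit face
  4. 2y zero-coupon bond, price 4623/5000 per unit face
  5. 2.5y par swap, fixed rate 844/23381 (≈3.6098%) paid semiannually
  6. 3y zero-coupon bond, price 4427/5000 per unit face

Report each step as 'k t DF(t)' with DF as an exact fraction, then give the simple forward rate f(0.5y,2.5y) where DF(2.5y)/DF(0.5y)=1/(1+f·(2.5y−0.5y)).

1 1/2 4769/5000
2 1 589/625
3 3/2 4699/5000
4 2 4623/5000
5 5/2 2289/2500
6 3 4427/5000
f(0.5y,2.5y) = ((4769/5000)/(2289/2500) − 1)/(2) = 191/9156 ≈ 2.0861%

step 1 [0.5y] zero: DF = P = 4769/5000 ≈ 0.953800
step 2 [1y] zero: DF = P = 589/625 ≈ 0.942400
step 3 [1.5y] zero: DF = P = 4699/5000 ≈ 0.939800
step 4 [2y] zero: DF = P = 4623/5000 ≈ 0.924600
step 5 [2.5y] swap r/2=422/23381: DF=(1 − 422/23381·(0.953800+0.942400+0.939800+0.924600))/(1+422/23381) = 2289/2500 ≈ 0.915600
step 6 [3y] zero: DF = P = 4427/5000 ≈ 0.885400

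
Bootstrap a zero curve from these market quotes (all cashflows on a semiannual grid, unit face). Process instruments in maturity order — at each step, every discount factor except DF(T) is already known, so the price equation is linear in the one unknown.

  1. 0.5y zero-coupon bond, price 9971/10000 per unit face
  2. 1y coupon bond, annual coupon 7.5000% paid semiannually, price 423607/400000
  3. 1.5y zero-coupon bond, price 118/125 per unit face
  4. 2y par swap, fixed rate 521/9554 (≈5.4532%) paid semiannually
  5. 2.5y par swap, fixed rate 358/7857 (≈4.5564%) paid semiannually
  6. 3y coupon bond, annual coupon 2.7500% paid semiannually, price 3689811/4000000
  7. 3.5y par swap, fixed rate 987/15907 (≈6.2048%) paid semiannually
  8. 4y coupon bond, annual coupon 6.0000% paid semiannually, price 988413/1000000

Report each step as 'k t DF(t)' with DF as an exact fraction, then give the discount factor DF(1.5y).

1 1/2 9971/10000
2 1 9847/10000
3 3/2 118/125
4 2 4479/5000
5 5/2 4463/5000
6 3 423/500
7 7/2 4013/5000
8 4 7743/10000
DF(1.5y) = 118/125 ≈ 0.944000

step 1 [0.5y] zero: DF = P = 9971/10000 ≈ 0.997100
step 2 [1y] bond c/2=3/80: DF=(423607/400000 − 3/80·(0.997100))/(1+3/80) = 9847/10000 ≈ 0.984700
step 3 [1.5y] zero: DF = P = 118/125 ≈ 0.944000
step 4 [2y] swap r/2=521/19108: DF=(1 − 521/19108·(0.997100+0.984700+0.944000))/(1+521/19108) = 4479/5000 ≈ 0.895800
step 5 [2.5y] swap r/2=179/7857: DF=(1 − 179/7857·(0.997100+0.984700+0.944000+0.895800))/(1+179/7857) = 4463/5000 ≈ 0.892600
step 6 [3y] bond c/2=11/800: DF=(3689811/4000000 − 11/800·(0.997100+0.984700+0.944000+0.895800+0.892600))/(1+11/800) = 423/500 ≈ 0.846000
step 7 [3.5y] swap r/2=987/31814: DF=(1 − 987/31814·(0.997100+0.984700+0.944000+0.895800+0.892600+0.846000))/(1+987/31814) = 4013/5000 ≈ 0.802600
step 8 [4y] bond c/2=3/100: DF=(988413/1000000 − 3/100·(0.997100+0.984700+0.944000+0.895800+0.892600+0.846000+0.802600))/(1+3/100) = 7743/10000 ≈ 0.774300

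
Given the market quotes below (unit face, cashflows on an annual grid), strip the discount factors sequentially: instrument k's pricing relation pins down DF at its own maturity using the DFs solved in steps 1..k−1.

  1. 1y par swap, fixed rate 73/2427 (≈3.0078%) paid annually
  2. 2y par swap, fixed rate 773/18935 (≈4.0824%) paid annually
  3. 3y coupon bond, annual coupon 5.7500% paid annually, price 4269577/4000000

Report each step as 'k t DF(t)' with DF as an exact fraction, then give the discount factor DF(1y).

step 1 [1y] swap r/1=73/2427: DF=(1 − 73/2427·(0))/(1+73/2427) = 2427/2500 ≈ 0.970800
step 2 [2y] swap r/1=773/18935: DF=(1 − 773/18935·(0.970800))/(1+773/18935) = 9227/10000 ≈ 0.922700
step 3 [3y] bond c/1=23/400: DF=(4269577/4000000 − 23/400·(0.970800+0.922700))/(1+23/400) = 1133/1250 ≈ 0.906400

1 1 2427/2500
2 2 9227/10000
3 3 1133/1250
DF(1y) = 2427/2500 ≈ 0.970800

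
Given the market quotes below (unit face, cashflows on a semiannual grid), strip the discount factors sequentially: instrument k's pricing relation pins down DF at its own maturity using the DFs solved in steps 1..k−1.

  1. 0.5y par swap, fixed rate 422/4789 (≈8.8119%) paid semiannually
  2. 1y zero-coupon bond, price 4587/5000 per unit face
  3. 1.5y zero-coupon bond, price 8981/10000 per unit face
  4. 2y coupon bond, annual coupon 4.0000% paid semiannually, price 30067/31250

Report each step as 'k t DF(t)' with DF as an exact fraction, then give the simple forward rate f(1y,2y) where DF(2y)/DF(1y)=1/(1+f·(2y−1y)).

1 1/2 4789/5000
2 1 4587/5000
3 3/2 8981/10000
4 2 8889/10000
f(1y,2y) = ((4587/5000)/(8889/10000) − 1)/(1) = 95/2963 ≈ 3.2062%

step 1 [0.5y] swap r/2=211/4789: DF=(1 − 211/4789·(0))/(1+211/4789) = 4789/5000 ≈ 0.957800
step 2 [1y] zero: DF = P = 4587/5000 ≈ 0.917400
step 3 [1.5y] zero: DF = P = 8981/10000 ≈ 0.898100
step 4 [2y] bond c/2=1/50: DF=(30067/31250 − 1/50·(0.957800+0.917400+0.898100))/(1+1/50) = 8889/10000 ≈ 0.888900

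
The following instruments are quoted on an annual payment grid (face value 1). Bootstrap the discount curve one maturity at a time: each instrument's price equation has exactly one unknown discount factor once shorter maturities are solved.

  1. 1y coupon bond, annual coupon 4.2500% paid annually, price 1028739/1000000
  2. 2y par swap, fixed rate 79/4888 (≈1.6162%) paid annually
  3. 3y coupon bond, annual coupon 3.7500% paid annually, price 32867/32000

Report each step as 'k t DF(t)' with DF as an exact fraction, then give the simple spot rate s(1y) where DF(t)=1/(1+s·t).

1 1 2467/2500
2 2 2421/2500
3 3 9193/10000
s(1y) = (1/(2467/2500) − 1)/(1) = 33/2467 ≈ 1.3377%

step 1 [1y] bond c/1=17/400: DF=(1028739/1000000 − 17/400·(0))/(1+17/400) = 2467/2500 ≈ 0.986800
step 2 [2y] swap r/1=79/4888: DF=(1 − 79/4888·(0.986800))/(1+79/4888) = 2421/2500 ≈ 0.968400
step 3 [3y] bond c/1=3/80: DF=(32867/32000 − 3/80·(0.986800+0.968400))/(1+3/80) = 9193/10000 ≈ 0.919300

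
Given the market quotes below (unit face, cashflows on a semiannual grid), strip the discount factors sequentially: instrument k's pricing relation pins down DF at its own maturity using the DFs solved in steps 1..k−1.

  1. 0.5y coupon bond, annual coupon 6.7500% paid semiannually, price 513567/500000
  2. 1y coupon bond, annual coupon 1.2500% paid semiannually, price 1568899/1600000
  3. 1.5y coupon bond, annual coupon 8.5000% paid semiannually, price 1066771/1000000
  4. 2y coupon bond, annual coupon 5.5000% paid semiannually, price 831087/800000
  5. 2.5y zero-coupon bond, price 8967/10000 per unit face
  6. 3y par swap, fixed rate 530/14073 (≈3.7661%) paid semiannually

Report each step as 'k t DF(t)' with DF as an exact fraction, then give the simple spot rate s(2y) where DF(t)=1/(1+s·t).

1 1/2 621/625
2 1 9683/10000
3 3/2 9433/10000
4 2 9333/10000
5 5/2 8967/10000
6 3 447/500
s(2y) = (1/(9333/10000) − 1)/(2) = 667/18666 ≈ 3.5733%

step 1 [0.5y] bond c/2=27/800: DF=(513567/500000 − 27/800·(0))/(1+27/800) = 621/625 ≈ 0.993600
step 2 [1y] bond c/2=1/160: DF=(1568899/1600000 − 1/160·(0.993600))/(1+1/160) = 9683/10000 ≈ 0.968300
step 3 [1.5y] bond c/2=17/400: DF=(1066771/1000000 − 17/400·(0.993600+0.968300))/(1+17/400) = 9433/10000 ≈ 0.943300
step 4 [2y] bond c/2=11/400: DF=(831087/800000 − 11/400·(0.993600+0.968300+0.943300))/(1+11/400) = 9333/10000 ≈ 0.933300
step 5 [2.5y] zero: DF = P = 8967/10000 ≈ 0.896700
step 6 [3y] swap r/2=265/14073: DF=(1 − 265/14073·(0.993600+0.968300+0.943300+0.933300+0.896700))/(1+265/14073) = 447/500 ≈ 0.894000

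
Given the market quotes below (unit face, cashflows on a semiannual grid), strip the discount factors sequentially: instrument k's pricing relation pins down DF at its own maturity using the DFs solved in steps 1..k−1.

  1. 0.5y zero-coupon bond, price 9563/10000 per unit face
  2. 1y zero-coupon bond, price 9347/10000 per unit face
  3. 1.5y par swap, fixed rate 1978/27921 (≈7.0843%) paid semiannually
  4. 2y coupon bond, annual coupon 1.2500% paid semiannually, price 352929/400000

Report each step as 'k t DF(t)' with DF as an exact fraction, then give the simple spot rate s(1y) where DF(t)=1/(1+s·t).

step 1 [0.5y] zero: DF = P = 9563/10000 ≈ 0.956300
step 2 [1y] zero: DF = P = 9347/10000 ≈ 0.934700
step 3 [1.5y] swap r/2=989/27921: DF=(1 − 989/27921·(0.956300+0.934700))/(1+989/27921) = 9011/10000 ≈ 0.901100
step 4 [2y] bond c/2=1/160: DF=(352929/400000 − 1/160·(0.956300+0.934700+0.901100))/(1+1/160) = 1719/2000 ≈ 0.859500

1 1/2 9563/10000
2 1 9347/10000
3 3/2 9011/10000
4 2 1719/2000
s(1y) = (1/(9347/10000) − 1)/(1) = 653/9347 ≈ 6.9862%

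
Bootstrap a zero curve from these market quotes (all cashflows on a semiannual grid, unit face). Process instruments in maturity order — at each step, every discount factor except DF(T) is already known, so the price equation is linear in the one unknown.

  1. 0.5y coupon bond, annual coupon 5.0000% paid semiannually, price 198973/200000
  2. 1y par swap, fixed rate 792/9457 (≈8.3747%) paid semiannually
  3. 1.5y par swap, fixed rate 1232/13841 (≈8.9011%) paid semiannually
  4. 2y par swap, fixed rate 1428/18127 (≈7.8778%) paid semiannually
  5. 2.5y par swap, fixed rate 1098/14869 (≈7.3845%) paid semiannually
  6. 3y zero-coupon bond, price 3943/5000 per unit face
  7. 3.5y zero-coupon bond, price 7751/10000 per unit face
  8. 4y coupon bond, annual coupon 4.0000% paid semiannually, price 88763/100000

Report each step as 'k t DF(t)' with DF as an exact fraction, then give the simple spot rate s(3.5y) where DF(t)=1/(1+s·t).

1 1/2 4853/5000
2 1 1151/1250
3 3/2 548/625
4 2 2143/2500
5 5/2 8353/10000
6 3 3943/5000
7 7/2 7751/10000
8 4 7521/10000
s(3.5y) = (1/(7751/10000) − 1)/(7/2) = 4498/54257 ≈ 8.2902%

step 1 [0.5y] bond c/2=1/40: DF=(198973/200000 − 1/40·(0))/(1+1/40) = 4853/5000 ≈ 0.970600
step 2 [1y] swap r/2=396/9457: DF=(1 − 396/9457·(0.970600))/(1+396/9457) = 1151/1250 ≈ 0.920800
step 3 [1.5y] swap r/2=616/13841: DF=(1 − 616/13841·(0.970600+0.920800))/(1+616/13841) = 548/625 ≈ 0.876800
step 4 [2y] swap r/2=714/18127: DF=(1 − 714/18127·(0.970600+0.920800+0.876800))/(1+714/18127) = 2143/2500 ≈ 0.857200
step 5 [2.5y] swap r/2=549/14869: DF=(1 − 549/14869·(0.970600+0.920800+0.876800+0.857200))/(1+549/14869) = 8353/10000 ≈ 0.835300
step 6 [3y] zero: DF = P = 3943/5000 ≈ 0.788600
step 7 [3.5y] zero: DF = P = 7751/10000 ≈ 0.775100
step 8 [4y] bond c/2=1/50: DF=(88763/100000 − 1/50·(0.970600+0.920800+0.876800+0.857200+0.835300+0.788600+0.775100))/(1+1/50) = 7521/10000 ≈ 0.752100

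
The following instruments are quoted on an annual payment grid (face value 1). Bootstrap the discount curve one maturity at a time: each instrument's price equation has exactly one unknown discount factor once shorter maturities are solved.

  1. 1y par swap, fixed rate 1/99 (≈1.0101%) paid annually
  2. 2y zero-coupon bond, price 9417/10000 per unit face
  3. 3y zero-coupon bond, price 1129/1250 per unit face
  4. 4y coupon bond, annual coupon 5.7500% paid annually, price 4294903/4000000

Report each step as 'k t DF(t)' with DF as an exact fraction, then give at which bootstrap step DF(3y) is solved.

step 1 [1y] swap r/1=1/99: DF=(1 − 1/99·(0))/(1+1/99) = 99/100 ≈ 0.990000
step 2 [2y] zero: DF = P = 9417/10000 ≈ 0.941700
step 3 [3y] zero: DF = P = 1129/1250 ≈ 0.903200
step 4 [4y] bond c/1=23/400: DF=(4294903/4000000 − 23/400·(0.990000+0.941700+0.903200))/(1+23/400) = 2153/2500 ≈ 0.861200

1 1 99/100
2 2 9417/10000
3 3 1129/1250
4 4 2153/2500
DF(3y) is solved at step 3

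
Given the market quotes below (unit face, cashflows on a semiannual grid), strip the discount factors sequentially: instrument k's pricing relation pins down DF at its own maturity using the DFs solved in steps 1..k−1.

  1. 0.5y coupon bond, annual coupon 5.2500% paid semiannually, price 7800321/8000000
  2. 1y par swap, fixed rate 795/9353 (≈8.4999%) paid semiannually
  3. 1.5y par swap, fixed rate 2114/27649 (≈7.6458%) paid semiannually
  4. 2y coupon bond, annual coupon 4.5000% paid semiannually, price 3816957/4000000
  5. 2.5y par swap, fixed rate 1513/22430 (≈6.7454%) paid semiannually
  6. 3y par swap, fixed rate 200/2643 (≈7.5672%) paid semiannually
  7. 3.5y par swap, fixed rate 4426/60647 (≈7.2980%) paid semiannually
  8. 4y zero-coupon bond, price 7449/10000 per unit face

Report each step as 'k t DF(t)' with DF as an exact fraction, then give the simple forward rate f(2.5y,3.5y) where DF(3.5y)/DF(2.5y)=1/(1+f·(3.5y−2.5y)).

1 1/2 9501/10000
2 1 1841/2000
3 3/2 8943/10000
4 2 2181/2500
5 5/2 8487/10000
6 3 4/5
7 7/2 7787/10000
8 4 7449/10000
f(2.5y,3.5y) = ((8487/10000)/(7787/10000) − 1)/(1) = 700/7787 ≈ 8.9893%

step 1 [0.5y] bond c/2=21/800: DF=(7800321/8000000 − 21/800·(0))/(1+21/800) = 9501/10000 ≈ 0.950100
step 2 [1y] swap r/2=795/18706: DF=(1 − 795/18706·(0.950100))/(1+795/18706) = 1841/2000 ≈ 0.920500
step 3 [1.5y] swap r/2=1057/27649: DF=(1 − 1057/27649·(0.950100+0.920500))/(1+1057/27649) = 8943/10000 ≈ 0.894300
step 4 [2y] bond c/2=9/400: DF=(3816957/4000000 − 9/400·(0.950100+0.920500+0.894300))/(1+9/400) = 2181/2500 ≈ 0.872400
step 5 [2.5y] swap r/2=1513/44860: DF=(1 − 1513/44860·(0.950100+0.920500+0.894300+0.872400))/(1+1513/44860) = 8487/10000 ≈ 0.848700
step 6 [3y] swap r/2=100/2643: DF=(1 − 100/2643·(0.950100+0.920500+0.894300+0.872400+0.848700))/(1+100/2643) = 4/5 ≈ 0.800000
step 7 [3.5y] swap r/2=2213/60647: DF=(1 − 2213/60647·(0.950100+0.920500+0.894300+0.872400+0.848700+0.800000))/(1+2213/60647) = 7787/10000 ≈ 0.778700
step 8 [4y] zero: DF = P = 7449/10000 ≈ 0.744900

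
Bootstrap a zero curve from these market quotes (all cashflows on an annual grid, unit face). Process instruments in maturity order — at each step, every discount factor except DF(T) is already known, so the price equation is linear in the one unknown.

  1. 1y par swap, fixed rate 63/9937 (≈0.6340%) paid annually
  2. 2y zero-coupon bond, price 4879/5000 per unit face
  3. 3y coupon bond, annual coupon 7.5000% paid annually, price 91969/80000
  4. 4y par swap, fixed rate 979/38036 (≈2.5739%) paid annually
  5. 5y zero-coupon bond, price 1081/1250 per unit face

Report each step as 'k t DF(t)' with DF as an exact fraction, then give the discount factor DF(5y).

step 1 [1y] swap r/1=63/9937: DF=(1 − 63/9937·(0))/(1+63/9937) = 9937/10000 ≈ 0.993700
step 2 [2y] zero: DF = P = 4879/5000 ≈ 0.975800
step 3 [3y] bond c/1=3/40: DF=(91969/80000 − 3/40·(0.993700+0.975800))/(1+3/40) = 233/250 ≈ 0.932000
step 4 [4y] swap r/1=979/38036: DF=(1 − 979/38036·(0.993700+0.975800+0.932000))/(1+979/38036) = 9021/10000 ≈ 0.902100
step 5 [5y] zero: DF = P = 1081/1250 ≈ 0.864800

1 1 9937/10000
2 2 4879/5000
3 3 233/250
4 4 9021/10000
5 5 1081/1250
DF(5y) = 1081/1250 ≈ 0.864800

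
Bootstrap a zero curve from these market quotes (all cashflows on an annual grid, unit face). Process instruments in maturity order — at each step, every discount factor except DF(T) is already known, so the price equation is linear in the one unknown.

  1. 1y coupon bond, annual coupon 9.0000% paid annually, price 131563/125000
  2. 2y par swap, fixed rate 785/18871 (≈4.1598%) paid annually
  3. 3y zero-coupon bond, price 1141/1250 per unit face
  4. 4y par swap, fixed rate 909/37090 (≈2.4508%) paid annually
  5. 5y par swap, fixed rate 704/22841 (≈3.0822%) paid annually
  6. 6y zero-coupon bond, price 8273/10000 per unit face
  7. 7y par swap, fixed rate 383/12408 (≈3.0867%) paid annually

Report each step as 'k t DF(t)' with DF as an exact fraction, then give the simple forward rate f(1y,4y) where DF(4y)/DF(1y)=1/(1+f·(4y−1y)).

step 1 [1y] bond c/1=9/100: DF=(131563/125000 − 9/100·(0))/(1+9/100) = 1207/1250 ≈ 0.965600
step 2 [2y] swap r/1=785/18871: DF=(1 − 785/18871·(0.965600))/(1+785/18871) = 1843/2000 ≈ 0.921500
step 3 [3y] zero: DF = P = 1141/1250 ≈ 0.912800
step 4 [4y] swap r/1=909/37090: DF=(1 − 909/37090·(0.965600+0.921500+0.912800))/(1+909/37090) = 9091/10000 ≈ 0.909100
step 5 [5y] swap r/1=704/22841: DF=(1 − 704/22841·(0.965600+0.921500+0.912800+0.909100))/(1+704/22841) = 537/625 ≈ 0.859200
step 6 [6y] zero: DF = P = 8273/10000 ≈ 0.827300
step 7 [7y] swap r/1=383/12408: DF=(1 − 383/12408·(0.965600+0.921500+0.912800+0.909100+0.859200+0.827300))/(1+383/12408) = 1617/2000 ≈ 0.808500

1 1 1207/1250
2 2 1843/2000
3 3 1141/1250
4 4 9091/10000
5 5 537/625
6 6 8273/10000
7 7 1617/2000
f(1y,4y) = ((1207/1250)/(9091/10000) − 1)/(3) = 565/27273 ≈ 2.0716%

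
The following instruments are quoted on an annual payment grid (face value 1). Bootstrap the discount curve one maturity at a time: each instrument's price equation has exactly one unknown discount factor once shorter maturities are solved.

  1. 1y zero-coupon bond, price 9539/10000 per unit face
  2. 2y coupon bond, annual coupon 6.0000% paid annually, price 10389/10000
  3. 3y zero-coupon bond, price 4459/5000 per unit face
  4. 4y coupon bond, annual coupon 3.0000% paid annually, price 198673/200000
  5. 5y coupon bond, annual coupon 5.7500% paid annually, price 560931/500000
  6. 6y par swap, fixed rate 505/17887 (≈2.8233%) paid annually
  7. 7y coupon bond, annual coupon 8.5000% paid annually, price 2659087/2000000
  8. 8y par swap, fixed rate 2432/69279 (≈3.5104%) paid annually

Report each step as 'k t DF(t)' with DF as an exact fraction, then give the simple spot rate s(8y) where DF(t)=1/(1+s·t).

step 1 [1y] zero: DF = P = 9539/10000 ≈ 0.953900
step 2 [2y] bond c/1=3/50: DF=(10389/10000 − 3/50·(0.953900))/(1+3/50) = 9261/10000 ≈ 0.926100
step 3 [3y] zero: DF = P = 4459/5000 ≈ 0.891800
step 4 [4y] bond c/1=3/100: DF=(198673/200000 − 3/100·(0.953900+0.926100+0.891800))/(1+3/100) = 8837/10000 ≈ 0.883700
step 5 [5y] bond c/1=23/400: DF=(560931/500000 − 23/400·(0.953900+0.926100+0.891800+0.883700))/(1+23/400) = 8621/10000 ≈ 0.862100
step 6 [6y] swap r/1=505/17887: DF=(1 − 505/17887·(0.953900+0.926100+0.891800+0.883700+0.862100))/(1+505/17887) = 1697/2000 ≈ 0.848500
step 7 [7y] bond c/1=17/200: DF=(2659087/2000000 − 17/200·(0.953900+0.926100+0.891800+0.883700+0.862100+0.848500))/(1+17/200) = 161/200 ≈ 0.805000
step 8 [8y] swap r/1=2432/69279: DF=(1 − 2432/69279·(0.953900+0.926100+0.891800+0.883700+0.862100+0.848500+0.805000))/(1+2432/69279) = 473/625 ≈ 0.756800

1 1 9539/10000
2 2 9261/10000
3 3 4459/5000
4 4 8837/10000
5 5 8621/10000
6 6 1697/2000
7 7 161/200
8 8 473/625
s(8y) = (1/(473/625) − 1)/(8) = 19/473 ≈ 4.0169%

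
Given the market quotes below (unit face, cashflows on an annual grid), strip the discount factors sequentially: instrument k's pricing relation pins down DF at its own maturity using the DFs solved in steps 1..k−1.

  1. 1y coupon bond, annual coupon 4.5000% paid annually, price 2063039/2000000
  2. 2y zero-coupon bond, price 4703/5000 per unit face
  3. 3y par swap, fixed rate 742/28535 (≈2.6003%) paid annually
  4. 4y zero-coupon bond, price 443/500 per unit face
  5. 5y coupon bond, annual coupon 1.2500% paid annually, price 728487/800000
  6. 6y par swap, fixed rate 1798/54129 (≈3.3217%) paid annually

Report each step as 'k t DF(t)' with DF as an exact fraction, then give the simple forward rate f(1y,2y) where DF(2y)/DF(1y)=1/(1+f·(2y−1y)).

1 1 9871/10000
2 2 4703/5000
3 3 4629/5000
4 4 443/500
5 5 2133/2500
6 6 4101/5000
f(1y,2y) = ((9871/10000)/(4703/5000) − 1)/(1) = 465/9406 ≈ 4.9437%

step 1 [1y] bond c/1=9/200: DF=(2063039/2000000 − 9/200·(0))/(1+9/200) = 9871/10000 ≈ 0.987100
step 2 [2y] zero: DF = P = 4703/5000 ≈ 0.940600
step 3 [3y] swap r/1=742/28535: DF=(1 − 742/28535·(0.987100+0.940600))/(1+742/28535) = 4629/5000 ≈ 0.925800
step 4 [4y] zero: DF = P = 443/500 ≈ 0.886000
step 5 [5y] bond c/1=1/80: DF=(728487/800000 − 1/80·(0.987100+0.940600+0.925800+0.886000))/(1+1/80) = 2133/2500 ≈ 0.853200
step 6 [6y] swap r/1=1798/54129: DF=(1 − 1798/54129·(0.987100+0.940600+0.925800+0.886000+0.853200))/(1+1798/54129) = 4101/5000 ≈ 0.820200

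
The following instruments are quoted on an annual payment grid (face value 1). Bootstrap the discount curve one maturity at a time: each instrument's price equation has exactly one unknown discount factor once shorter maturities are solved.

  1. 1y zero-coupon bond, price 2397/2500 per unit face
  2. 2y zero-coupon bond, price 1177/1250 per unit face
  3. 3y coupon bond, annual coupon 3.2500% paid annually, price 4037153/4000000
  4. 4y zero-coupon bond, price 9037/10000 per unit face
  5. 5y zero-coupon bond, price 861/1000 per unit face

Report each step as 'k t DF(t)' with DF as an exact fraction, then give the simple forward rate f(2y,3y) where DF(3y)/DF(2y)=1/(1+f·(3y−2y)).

step 1 [1y] zero: DF = P = 2397/2500 ≈ 0.958800
step 2 [2y] zero: DF = P = 1177/1250 ≈ 0.941600
step 3 [3y] bond c/1=13/400: DF=(4037153/4000000 − 13/400·(0.958800+0.941600))/(1+13/400) = 9177/10000 ≈ 0.917700
step 4 [4y] zero: DF = P = 9037/10000 ≈ 0.903700
step 5 [5y] zero: DF = P = 861/1000 ≈ 0.861000

1 1 2397/2500
2 2 1177/1250
3 3 9177/10000
4 4 9037/10000
5 5 861/1000
f(2y,3y) = ((1177/1250)/(9177/10000) − 1)/(1) = 239/9177 ≈ 2.6043%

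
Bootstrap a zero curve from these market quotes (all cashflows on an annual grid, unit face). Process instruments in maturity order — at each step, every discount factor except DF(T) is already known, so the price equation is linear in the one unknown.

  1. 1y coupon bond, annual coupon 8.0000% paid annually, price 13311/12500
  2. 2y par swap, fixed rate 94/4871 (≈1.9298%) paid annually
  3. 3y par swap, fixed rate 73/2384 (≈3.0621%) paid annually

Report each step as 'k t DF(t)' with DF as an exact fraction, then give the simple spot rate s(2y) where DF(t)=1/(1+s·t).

step 1 [1y] bond c/1=2/25: DF=(13311/12500 − 2/25·(0))/(1+2/25) = 493/500 ≈ 0.986000
step 2 [2y] swap r/1=94/4871: DF=(1 − 94/4871·(0.986000))/(1+94/4871) = 1203/1250 ≈ 0.962400
step 3 [3y] swap r/1=73/2384: DF=(1 − 73/2384·(0.986000+0.962400))/(1+73/2384) = 2281/2500 ≈ 0.912400

1 1 493/500
2 2 1203/1250
3 3 2281/2500
s(2y) = (1/(1203/1250) − 1)/(2) = 47/2406 ≈ 1.9534%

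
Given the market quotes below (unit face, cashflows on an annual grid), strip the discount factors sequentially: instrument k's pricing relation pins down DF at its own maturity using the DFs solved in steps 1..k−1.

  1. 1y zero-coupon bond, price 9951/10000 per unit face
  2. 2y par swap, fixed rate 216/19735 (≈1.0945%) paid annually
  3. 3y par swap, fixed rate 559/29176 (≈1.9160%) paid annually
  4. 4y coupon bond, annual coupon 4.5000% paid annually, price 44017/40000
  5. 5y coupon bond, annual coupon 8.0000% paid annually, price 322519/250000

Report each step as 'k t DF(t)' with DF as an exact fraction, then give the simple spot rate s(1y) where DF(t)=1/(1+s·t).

step 1 [1y] zero: DF = P = 9951/10000 ≈ 0.995100
step 2 [2y] swap r/1=216/19735: DF=(1 − 216/19735·(0.995100))/(1+216/19735) = 1223/1250 ≈ 0.978400
step 3 [3y] swap r/1=559/29176: DF=(1 − 559/29176·(0.995100+0.978400))/(1+559/29176) = 9441/10000 ≈ 0.944100
step 4 [4y] bond c/1=9/200: DF=(44017/40000 − 9/200·(0.995100+0.978400+0.944100))/(1+9/200) = 4637/5000 ≈ 0.927400
step 5 [5y] bond c/1=2/25: DF=(322519/250000 − 2/25·(0.995100+0.978400+0.944100+0.927400))/(1+2/25) = 9097/10000 ≈ 0.909700

1 1 9951/10000
2 2 1223/1250
3 3 9441/10000
4 4 4637/5000
5 5 9097/10000
s(1y) = (1/(9951/10000) − 1)/(1) = 49/9951 ≈ 0.4924%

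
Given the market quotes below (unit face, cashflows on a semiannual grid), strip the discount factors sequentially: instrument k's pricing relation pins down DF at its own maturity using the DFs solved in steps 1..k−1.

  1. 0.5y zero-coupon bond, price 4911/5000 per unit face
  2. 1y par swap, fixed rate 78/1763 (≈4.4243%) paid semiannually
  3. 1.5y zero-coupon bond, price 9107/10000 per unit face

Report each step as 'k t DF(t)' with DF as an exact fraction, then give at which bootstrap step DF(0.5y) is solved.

1 1/2 4911/5000
2 1 9571/10000
3 3/2 9107/10000
DF(0.5y) is solved at step 1

step 1 [0.5y] zero: DF = P = 4911/5000 ≈ 0.982200
step 2 [1y] swap r/2=39/1763: DF=(1 − 39/1763·(0.982200))/(1+39/1763) = 9571/10000 ≈ 0.957100
step 3 [1.5y] zero: DF = P = 9107/10000 ≈ 0.910700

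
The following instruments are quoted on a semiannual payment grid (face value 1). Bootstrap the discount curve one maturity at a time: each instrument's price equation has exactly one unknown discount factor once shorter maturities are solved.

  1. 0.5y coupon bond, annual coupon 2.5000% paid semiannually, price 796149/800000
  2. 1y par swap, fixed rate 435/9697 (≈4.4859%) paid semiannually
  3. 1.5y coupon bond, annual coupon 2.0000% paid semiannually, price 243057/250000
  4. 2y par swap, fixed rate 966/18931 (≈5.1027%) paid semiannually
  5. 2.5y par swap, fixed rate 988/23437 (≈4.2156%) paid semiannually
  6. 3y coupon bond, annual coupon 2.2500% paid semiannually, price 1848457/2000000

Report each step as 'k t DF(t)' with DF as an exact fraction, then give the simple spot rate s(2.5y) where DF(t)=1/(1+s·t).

step 1 [0.5y] bond c/2=1/80: DF=(796149/800000 − 1/80·(0))/(1+1/80) = 9829/10000 ≈ 0.982900
step 2 [1y] swap r/2=435/19394: DF=(1 − 435/19394·(0.982900))/(1+435/19394) = 1913/2000 ≈ 0.956500
step 3 [1.5y] bond c/2=1/100: DF=(243057/250000 − 1/100·(0.982900+0.956500))/(1+1/100) = 4717/5000 ≈ 0.943400
step 4 [2y] swap r/2=483/18931: DF=(1 − 483/18931·(0.982900+0.956500+0.943400))/(1+483/18931) = 4517/5000 ≈ 0.903400
step 5 [2.5y] swap r/2=494/23437: DF=(1 − 494/23437·(0.982900+0.956500+0.943400+0.903400))/(1+494/23437) = 2253/2500 ≈ 0.901200
step 6 [3y] bond c/2=9/800: DF=(1848457/2000000 − 9/800·(0.982900+0.956500+0.943400+0.903400+0.901200))/(1+9/800) = 4309/5000 ≈ 0.861800

1 1/2 9829/10000
2 1 1913/2000
3 3/2 4717/5000
4 2 4517/5000
5 5/2 2253/2500
6 3 4309/5000
s(2.5y) = (1/(2253/2500) − 1)/(5/2) = 494/11265 ≈ 4.3853%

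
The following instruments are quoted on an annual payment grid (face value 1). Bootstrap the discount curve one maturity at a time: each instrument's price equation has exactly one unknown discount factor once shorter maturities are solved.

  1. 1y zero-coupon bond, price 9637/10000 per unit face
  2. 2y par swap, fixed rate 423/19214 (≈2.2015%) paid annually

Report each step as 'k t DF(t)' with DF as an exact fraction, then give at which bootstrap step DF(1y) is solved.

1 1 9637/10000
2 2 9577/10000
DF(1y) is solved at step 1

step 1 [1y] zero: DF = P = 9637/10000 ≈ 0.963700
step 2 [2y] swap r/1=423/19214: DF=(1 − 423/19214·(0.963700))/(1+423/19214) = 9577/10000 ≈ 0.957700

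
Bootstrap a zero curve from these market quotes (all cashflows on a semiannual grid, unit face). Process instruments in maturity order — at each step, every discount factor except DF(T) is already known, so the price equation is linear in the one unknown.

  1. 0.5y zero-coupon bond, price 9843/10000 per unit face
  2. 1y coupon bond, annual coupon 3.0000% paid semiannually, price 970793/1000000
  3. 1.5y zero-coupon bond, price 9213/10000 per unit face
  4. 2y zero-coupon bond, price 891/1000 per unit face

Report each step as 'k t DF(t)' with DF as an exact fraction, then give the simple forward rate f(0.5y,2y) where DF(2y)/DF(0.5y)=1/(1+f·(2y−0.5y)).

1 1/2 9843/10000
2 1 9419/10000
3 3/2 9213/10000
4 2 891/1000
f(0.5y,2y) = ((9843/10000)/(891/1000) − 1)/(3/2) = 311/4455 ≈ 6.9809%

step 1 [0.5y] zero: DF = P = 9843/10000 ≈ 0.984300
step 2 [1y] bond c/2=3/200: DF=(970793/1000000 − 3/200·(0.984300))/(1+3/200) = 9419/10000 ≈ 0.941900
step 3 [1.5y] zero: DF = P = 9213/10000 ≈ 0.921300
step 4 [2y] zero: DF = P = 891/1000 ≈ 0.891000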